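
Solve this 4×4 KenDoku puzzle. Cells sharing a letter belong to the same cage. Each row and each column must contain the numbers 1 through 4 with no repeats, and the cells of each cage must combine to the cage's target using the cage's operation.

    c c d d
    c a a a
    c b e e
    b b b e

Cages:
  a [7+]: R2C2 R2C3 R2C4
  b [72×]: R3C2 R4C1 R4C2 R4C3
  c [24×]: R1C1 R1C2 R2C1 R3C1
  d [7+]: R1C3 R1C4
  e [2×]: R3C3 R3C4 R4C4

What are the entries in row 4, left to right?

Cage b needs product 72, leaving R3C2 = 3.
Cage e needs product 2; hence R3C3 = 1.
Cage e needs product 2, leaving R3C4 = 2.
Cage e has product 2, leaving R4C4 = 1.
Cage a has sum 7, which forces R2C2 = 1.
The 3 cells of cage a must have sum 7, so R2C3 = 2.
Column 4 already has 1, which forces R2C4 = 4.
2 is placed in row 3, leaving R3C1 = 4.
Cage c needs product 24, leaving R1C1 = 1.
1 is placed in column 2, so R1C2 = 2.
Cage d's pair has sum 7, so R1C3 = 4.
Column 4 now contains 4, which forces R1C4 = 3.
Row 2 now contains 2; hence R2C1 = 3.
Column 1 now contains 3, so R4C1 = 2.
Column 2 now contains 2; hence R4C2 = 4.
Column 3 already has 4; hence R4C3 = 3.
The full grid is 1 2 4 3 / 3 1 2 4 / 4 3 1 2 / 2 4 3 1.

2 4 3 1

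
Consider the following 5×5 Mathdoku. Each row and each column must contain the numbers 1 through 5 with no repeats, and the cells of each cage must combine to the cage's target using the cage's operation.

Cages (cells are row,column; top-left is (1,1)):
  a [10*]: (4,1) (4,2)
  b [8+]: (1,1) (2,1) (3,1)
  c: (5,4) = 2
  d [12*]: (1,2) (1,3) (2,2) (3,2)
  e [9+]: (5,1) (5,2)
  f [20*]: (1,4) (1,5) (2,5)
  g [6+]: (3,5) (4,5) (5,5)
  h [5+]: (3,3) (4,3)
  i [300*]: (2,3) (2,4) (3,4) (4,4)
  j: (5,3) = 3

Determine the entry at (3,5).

2

The 4 cells of cage i must have product 300, leaving (2,3) = 5.
J is a freebie, so (5,3) = 3.
C is a freebie, leaving (5,4) = 2.
2 is placed in row 5, which forces (5,5) = 1.
The 3 cells of cage f must have product 20; hence (1,4) = 1.
Cage f has product 20, so (1,5) = 5.
Cage f needs product 20, which forces (2,5) = 4.
The 4 cells of cage d must have product 12; hence (1,2) = 3.
Row 1 now contains 1, so (1,3) = 2.
4 is placed in row 2; hence (2,4) = 3.
Row 1 now contains 2, so (1,1) = 4.
3 is placed in row 2; hence (2,1) = 1.
Row 2 already has 1, which forces (2,2) = 2.
Cage b needs sum 8; hence (3,1) = 3.
Column 2 now contains 2, so (3,2) = 1.
1 is placed in row 3, which forces (3,3) = 4.
Row 3 now contains 4, leaving (3,4) = 5.
Row 3 already has 3, so (3,5) = 2.
Column 2 now contains 2; hence (4,2) = 5.
4 is placed in column 3, so (4,3) = 1.
Column 4 already has 5; hence (4,4) = 4.
Column 5 now contains 2, so (4,5) = 3.
Column 1 now contains 4, which forces (5,1) = 5.
5 is placed in column 2, leaving (5,2) = 4.
Row 4 already has 5, leaving (4,1) = 2.
The full grid is 4 3 2 1 5 / 1 2 5 3 4 / 3 1 4 5 2 / 2 5 1 4 3 / 5 4 3 2 1.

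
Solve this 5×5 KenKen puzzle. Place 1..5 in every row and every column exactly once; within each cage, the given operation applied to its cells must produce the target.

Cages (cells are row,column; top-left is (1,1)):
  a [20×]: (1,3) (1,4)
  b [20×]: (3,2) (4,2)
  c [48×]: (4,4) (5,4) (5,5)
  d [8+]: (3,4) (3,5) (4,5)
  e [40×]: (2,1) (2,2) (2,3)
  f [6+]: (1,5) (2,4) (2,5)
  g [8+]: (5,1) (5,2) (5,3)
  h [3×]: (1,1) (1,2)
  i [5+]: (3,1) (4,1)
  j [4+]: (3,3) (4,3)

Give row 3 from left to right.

Cage c has product 48, so (4,4) = 4.
The 3 cells of cage c must have product 48; hence (5,4) = 3.
Cage c has product 48, which forces (5,5) = 4.
Cage a's pair has product 20, which forces (1,3) = 4.
4 is placed in column 4; hence (1,4) = 5.
The two cells of cage b must have product 20; hence (3,2) = 4.
Row 4 already has 4, which forces (4,2) = 5.
The 3 cells of cage e must have product 40, leaving (2,1) = 4.
Column 2 now contains 5, leaving (2,2) = 2.
Cage e needs product 40, which forces (2,3) = 5.
Row 2 already has 2; hence (2,4) = 1.
Row 2 now contains 1, so (2,5) = 3.
Column 4 now contains 1; hence (3,4) = 2.
Cage d needs sum 8, leaving (3,5) = 5.
2 is placed in column 2; hence (5,2) = 1.
Row 5 now contains 1, which forces (5,3) = 2.
The two cells of cage h must have product 3; hence (1,1) = 1.
Column 2 now contains 1, leaving (1,2) = 3.
Cage f has sum 6, so (1,5) = 2.
Row 3 already has 2, leaving (3,1) = 3.
Row 3 now contains 3; hence (3,3) = 1.
The two cells of cage i must have sum 5, so (4,1) = 2.
Column 3 already has 1, leaving (4,3) = 3.
Cage d has sum 8, which forces (4,5) = 1.
2 is placed in row 5; hence (5,1) = 5.
Filled in: 1 3 4 5 2 / 4 2 5 1 3 / 3 4 1 2 5 / 2 5 3 4 1 / 5 1 2 3 4.

3 4 1 2 5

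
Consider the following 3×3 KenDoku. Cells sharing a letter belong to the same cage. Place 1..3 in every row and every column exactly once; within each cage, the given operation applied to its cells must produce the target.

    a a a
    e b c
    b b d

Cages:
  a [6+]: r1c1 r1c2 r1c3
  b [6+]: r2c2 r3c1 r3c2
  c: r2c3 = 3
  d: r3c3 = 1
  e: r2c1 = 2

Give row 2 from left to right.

2 1 3

E is a freebie; hence r2c1 = 2.
Cage c is a single given cell, so r2c3 = 3.
Cage d is given, leaving r3c3 = 1.
1 is placed in column 3, which forces r1c3 = 2.
Row 2 now contains 3, which forces r2c2 = 1.
Row 3 already has 1, leaving r3c1 = 3.
The 3 cells of cage b must have sum 6; hence r3c2 = 2.
Column 1 already has 3; hence r1c1 = 1.
Column 2 already has 1, leaving r1c2 = 3.
Filled in: 1 3 2 / 2 1 3 / 3 2 1.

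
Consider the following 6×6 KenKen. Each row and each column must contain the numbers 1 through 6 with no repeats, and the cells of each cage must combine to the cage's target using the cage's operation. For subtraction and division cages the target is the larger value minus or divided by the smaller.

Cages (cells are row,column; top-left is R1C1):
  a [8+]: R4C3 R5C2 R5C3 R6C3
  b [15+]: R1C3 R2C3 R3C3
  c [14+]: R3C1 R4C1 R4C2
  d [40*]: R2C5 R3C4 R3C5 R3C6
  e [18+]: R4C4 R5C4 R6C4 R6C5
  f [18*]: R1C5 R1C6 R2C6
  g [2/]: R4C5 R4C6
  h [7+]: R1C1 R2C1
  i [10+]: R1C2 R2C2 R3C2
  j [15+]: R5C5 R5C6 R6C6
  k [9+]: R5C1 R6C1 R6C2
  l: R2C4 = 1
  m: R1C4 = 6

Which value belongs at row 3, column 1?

Cage m is a single given cell, leaving R1C4 = 6.
Cage l is a single given cell, leaving R2C4 = 1.
Cage e needs sum 18; hence R6C5 = 6.
The 3 cells of cage j must have sum 15, so R5C6 = 6.
Cage f needs product 18, leaving R1C5 = 3.
Cage f has product 18, so R1C6 = 2.
Column 6 now contains 6, which forces R2C6 = 3.
The two cells of cage g must have quotient 2; hence R4C5 = 2.
The 4 cells of cage d must have product 40; hence R3C4 = 2.
In column 5, 1 can only go at R3C5, so R3C5 = 1.
In row 1, 4 can only go at R1C3, so R1C3 = 4.
Cage a needs sum 8; hence R5C2 = 2.
The 4 cells of cage a must have sum 8; hence R6C3 = 2.
Cage i needs sum 10, leaving R1C2 = 1.
Row 1 already has 1, leaving R1C1 = 5.
The two cells of cage h must have sum 7, so R2C1 = 2.
Row 4 needs a 6, and only R4C1 is open for it.
Row 3 needs a 6, and only R3C3 is open for it.
Column 3 already has 6, so R2C3 = 5.
5 is placed in row 2, which forces R2C5 = 4.
4 is placed in column 5; hence R5C5 = 5.
Row 2 now contains 4, which forces R2C2 = 6.
The 3 cells of cage i must have sum 10; hence R3C2 = 3.
Cage d needs product 40; hence R3C6 = 5.
Cage j needs sum 15, leaving R6C6 = 4.
3 is placed in row 3; hence R3C1 = 4.
The 3 cells of cage c must have sum 14, leaving R4C2 = 4.
Column 6 already has 4, leaving R4C6 = 1.
4 is placed in row 6; hence R6C2 = 5.
Row 6 now contains 5, leaving R6C4 = 3.
1 is placed in row 4, which forces R4C3 = 3.
Column 4 now contains 3, so R4C4 = 5.
Cage k has sum 9; hence R5C1 = 3.
The 4 cells of cage a must have sum 8, so R5C3 = 1.
Column 4 now contains 3, leaving R5C4 = 4.
3 is placed in row 6, which forces R6C1 = 1.
The full grid is 5 1 4 6 3 2 / 2 6 5 1 4 3 / 4 3 6 2 1 5 / 6 4 3 5 2 1 / 3 2 1 4 5 6 / 1 5 2 3 6 4.

4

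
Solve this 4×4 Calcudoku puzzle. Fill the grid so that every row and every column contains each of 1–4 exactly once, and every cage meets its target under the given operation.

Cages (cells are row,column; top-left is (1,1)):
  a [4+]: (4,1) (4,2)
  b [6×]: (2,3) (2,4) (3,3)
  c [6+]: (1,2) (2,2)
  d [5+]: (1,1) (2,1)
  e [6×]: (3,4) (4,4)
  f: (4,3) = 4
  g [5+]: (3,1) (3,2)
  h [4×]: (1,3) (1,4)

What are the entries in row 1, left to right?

F is a freebie, so (4,3) = 4.
4 is placed in column 3, leaving (1,3) = 1.
The two cells of cage h must have product 4, leaving (1,4) = 4.
Row 1 now contains 4, so (1,2) = 2.
Cage c's pair has sum 6, so (2,2) = 4.
The 3 cells of cage b must have product 6; hence (2,4) = 1.
2 is placed in row 1, so (1,1) = 3.
Cage d's pair has sum 5, so (2,1) = 2.
Row 2 already has 2, which forces (2,3) = 3.
Column 1 now contains 2, so (3,1) = 4.
Column 3 already has 3; hence (3,3) = 2.
Row 3 already has 2, so (3,4) = 3.
3 is placed in column 1, leaving (4,1) = 1.
Row 4 now contains 1, which forces (4,2) = 3.
3 is placed in column 4; hence (4,4) = 2.
Row 3 already has 3; hence (3,2) = 1.
Completed grid: 3 2 1 4 / 2 4 3 1 / 4 1 2 3 / 1 3 4 2.

3 2 1 4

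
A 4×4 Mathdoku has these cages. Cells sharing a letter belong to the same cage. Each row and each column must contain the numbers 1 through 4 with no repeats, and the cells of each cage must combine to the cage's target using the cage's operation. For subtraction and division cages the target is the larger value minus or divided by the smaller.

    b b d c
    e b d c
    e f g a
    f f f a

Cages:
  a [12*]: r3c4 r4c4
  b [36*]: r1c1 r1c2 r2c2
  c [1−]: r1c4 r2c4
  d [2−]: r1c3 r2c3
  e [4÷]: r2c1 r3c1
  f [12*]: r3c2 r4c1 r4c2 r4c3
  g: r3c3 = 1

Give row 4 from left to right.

2 1 3 4

The 3 cells of cage b must have product 36, so r1c1 = 3.
The 3 cells of cage b must have product 36, so r1c2 = 4.
Cage b needs product 36, leaving r2c2 = 3.
Cage g is a single given cell, leaving r3c3 = 1.
Column 2 already has 3; hence r4c2 = 1.
Column 3 now contains 1, so r1c3 = 2.
Row 1 now contains 2; hence r1c4 = 1.
Cage e's pair has quotient 4, which forces r2c1 = 1.
Cage d needs two cells with difference 2, which forces r2c3 = 4.
1 is placed in column 4, leaving r2c4 = 2.
Row 3 already has 1; hence r3c1 = 4.
Row 3 already has 1, so r3c2 = 2.
4 is placed in row 3, leaving r3c4 = 3.
The 4 cells of cage f must have product 12, which forces r4c1 = 2.
Cage f has product 12, so r4c3 = 3.
3 is placed in column 4, leaving r4c4 = 4.
The full grid is 3 4 2 1 / 1 3 4 2 / 4 2 1 3 / 2 1 3 4.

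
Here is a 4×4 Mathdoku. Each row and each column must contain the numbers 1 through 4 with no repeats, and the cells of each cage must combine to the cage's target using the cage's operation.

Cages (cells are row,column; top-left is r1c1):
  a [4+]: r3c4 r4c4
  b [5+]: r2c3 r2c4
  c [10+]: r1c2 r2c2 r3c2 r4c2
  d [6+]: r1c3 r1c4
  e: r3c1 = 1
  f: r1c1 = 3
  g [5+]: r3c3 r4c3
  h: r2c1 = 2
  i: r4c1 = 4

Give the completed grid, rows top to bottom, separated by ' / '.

Cage f is given, leaving r1c1 = 3.
H is a freebie, which forces r2c1 = 2.
Cage e is a single given cell; hence r3c1 = 1.
Row 3 now contains 1, which forces r3c4 = 3.
I is a freebie, which forces r4c1 = 4.
Column 4 now contains 3, leaving r4c4 = 1.
Cage b's pair has sum 5, so r2c3 = 1.
Column 4 already has 1, leaving r2c4 = 4.
Cage g's pair has sum 5, leaving r3c3 = 2.
Cage g's pair has sum 5, which forces r4c3 = 3.
The 4 cells of cage c must have sum 10; hence r1c2 = 1.
Column 3 now contains 2, leaving r1c3 = 4.
Column 4 now contains 4, so r1c4 = 2.
Row 2 now contains 4, so r2c2 = 3.
Row 3 now contains 2, which forces r3c2 = 4.
Row 4 now contains 3, so r4c2 = 2.

3 1 4 2 / 2 3 1 4 / 1 4 2 3 / 4 2 3 1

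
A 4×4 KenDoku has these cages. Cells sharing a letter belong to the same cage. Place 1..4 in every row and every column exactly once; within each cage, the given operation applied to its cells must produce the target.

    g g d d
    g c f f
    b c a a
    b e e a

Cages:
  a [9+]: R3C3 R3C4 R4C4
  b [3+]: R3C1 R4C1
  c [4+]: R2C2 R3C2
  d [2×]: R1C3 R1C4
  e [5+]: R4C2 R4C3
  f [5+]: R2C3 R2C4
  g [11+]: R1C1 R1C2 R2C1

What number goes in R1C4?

Cage g has sum 11, so R1C1 = 3.
Cage g needs sum 11, so R1C2 = 4.
Cage g needs sum 11, leaving R2C1 = 4.
The only place for 1 in row 2 is R2C2.
Column 2 now contains 1; hence R3C2 = 3.
Column 2 now contains 3, which forces R4C2 = 2.
Row 4 now contains 2, which forces R4C3 = 3.
Row 4 already has 3, so R4C4 = 4.
Column 3 now contains 3, leaving R2C3 = 2.
The two cells of cage f must have sum 5, leaving R2C4 = 3.
Cage b's pair has sum 3, so R3C1 = 2.
Cage a needs sum 9; hence R3C3 = 4.
Cage a needs sum 9, leaving R3C4 = 1.
Row 4 now contains 2; hence R4C1 = 1.
Column 3 now contains 2, so R1C3 = 1.
1 is placed in column 4, which forces R1C4 = 2.
Completed grid: 3 4 1 2 / 4 1 2 3 / 2 3 4 1 / 1 2 3 4.

2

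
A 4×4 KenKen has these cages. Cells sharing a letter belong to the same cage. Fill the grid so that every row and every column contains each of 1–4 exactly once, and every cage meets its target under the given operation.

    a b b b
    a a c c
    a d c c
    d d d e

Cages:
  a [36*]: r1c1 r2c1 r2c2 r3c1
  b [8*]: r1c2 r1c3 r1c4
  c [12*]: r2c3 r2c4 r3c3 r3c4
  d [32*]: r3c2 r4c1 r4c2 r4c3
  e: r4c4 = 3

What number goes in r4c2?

1

Cage a has product 36, leaving r2c2 = 3.
The 4 cells of cage d must have product 32, so r3c2 = 4.
Cage e is a single given cell, leaving r4c4 = 3.
Cage c needs product 12; hence r3c3 = 3.
Cage a has product 36, leaving r1c1 = 3.
The 4 cells of cage a must have product 36, leaving r2c1 = 4.
Row 2 already has 4, so r2c4 = 1.
Row 3 now contains 3, which forces r3c1 = 1.
Column 4 already has 1, so r3c4 = 2.
1 is placed in column 1, leaving r4c1 = 2.
Row 4 already has 2, which forces r4c2 = 1.
Row 4 now contains 1, leaving r4c3 = 4.
Column 2 already has 1; hence r1c2 = 2.
Cage b has product 8, so r1c3 = 1.
Column 4 already has 2, leaving r1c4 = 4.
1 is placed in row 2, leaving r2c3 = 2.
The full grid is 3 2 1 4 / 4 3 2 1 / 1 4 3 2 / 2 1 4 3.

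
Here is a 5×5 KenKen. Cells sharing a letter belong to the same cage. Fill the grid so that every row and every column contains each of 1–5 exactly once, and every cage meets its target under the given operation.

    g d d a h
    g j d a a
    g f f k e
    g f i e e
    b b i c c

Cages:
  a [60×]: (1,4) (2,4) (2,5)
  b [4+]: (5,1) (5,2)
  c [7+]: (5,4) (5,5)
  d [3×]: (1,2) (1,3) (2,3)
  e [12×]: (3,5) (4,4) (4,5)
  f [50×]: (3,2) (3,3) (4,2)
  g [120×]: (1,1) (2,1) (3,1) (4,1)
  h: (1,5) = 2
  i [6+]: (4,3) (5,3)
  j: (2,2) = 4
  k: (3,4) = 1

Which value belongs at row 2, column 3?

1

Cage d has product 3, leaving (1,2) = 1.
The 3 cells of cage d must have product 3, leaving (1,3) = 3.
Cage h is given, leaving (1,5) = 2.
Cage j is given, which forces (2,2) = 4.
Cage d has product 3; hence (2,3) = 1.
Cage f needs product 50, which forces (3,2) = 2.
The 3 cells of cage f must have product 50, which forces (3,3) = 5.
Cage k is a single given cell; hence (3,4) = 1.
Cage f has product 50, so (4,2) = 5.
Column 2 now contains 1, leaving (5,2) = 3.
The 3 cells of cage a must have product 60, so (1,4) = 4.
Column 4 now contains 4, so (4,4) = 3.
The 3 cells of cage e must have product 12, which forces (4,5) = 1.
3 is placed in row 5, so (5,1) = 1.
Cage c needs two cells with sum 7; hence (5,4) = 2.
Cage c needs two cells with sum 7, so (5,5) = 5.
4 is placed in row 1, so (1,1) = 5.
3 is placed in column 4, which forces (2,4) = 5.
Column 5 now contains 5, which forces (2,5) = 3.
The 3 cells of cage e must have product 12; hence (3,5) = 4.
Cage i needs two cells with sum 6, which forces (4,3) = 2.
Row 5 already has 2, leaving (5,3) = 4.
Row 2 already has 3; hence (2,1) = 2.
4 is placed in row 3, leaving (3,1) = 3.
Row 4 already has 2, leaving (4,1) = 4.
Completed grid: 5 1 3 4 2 / 2 4 1 5 3 / 3 2 5 1 4 / 4 5 2 3 1 / 1 3 4 2 5.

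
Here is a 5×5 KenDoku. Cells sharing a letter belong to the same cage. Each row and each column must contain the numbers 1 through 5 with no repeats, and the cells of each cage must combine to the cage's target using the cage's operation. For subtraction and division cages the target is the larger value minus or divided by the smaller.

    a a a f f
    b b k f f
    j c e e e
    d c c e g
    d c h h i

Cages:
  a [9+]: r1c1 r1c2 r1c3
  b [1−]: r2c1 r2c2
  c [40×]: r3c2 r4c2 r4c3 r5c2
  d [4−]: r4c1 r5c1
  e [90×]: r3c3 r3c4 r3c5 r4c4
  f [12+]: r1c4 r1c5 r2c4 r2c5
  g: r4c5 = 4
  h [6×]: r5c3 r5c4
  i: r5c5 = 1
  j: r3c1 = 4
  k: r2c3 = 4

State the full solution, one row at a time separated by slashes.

3 5 1 4 2 / 2 3 4 1 5 / 4 1 2 5 3 / 1 2 5 3 4 / 5 4 3 2 1

Cage k is a single given cell, which forces r2c3 = 4.
Cage j is given, leaving r3c1 = 4.
Cage e has product 90, leaving r4c4 = 3.
G is a freebie; hence r4c5 = 4.
Column 4 already has 3; hence r5c4 = 2.
Cage i is given, so r5c5 = 1.
Cage f has sum 12, so r1c4 = 4.
Cage f has sum 12, leaving r2c4 = 1.
Column 4 now contains 2, leaving r3c4 = 5.
The two cells of cage d must have difference 4, which forces r4c1 = 1.
Row 5 now contains 1; hence r5c1 = 5.
The 4 cells of cage c must have product 40; hence r5c2 = 4.
2 is placed in row 5, which forces r5c3 = 3.
Cage a needs sum 9, so r1c1 = 3.
3 is placed in column 1, which forces r2c1 = 2.
Row 2 already has 2, which forces r2c2 = 3.
Row 2 already has 2, so r2c5 = 5.
The 4 cells of cage c must have product 40; hence r3c2 = 1.
Column 3 already has 3; hence r3c3 = 2.
Cage e needs product 90; hence r3c5 = 3.
Column 3 already has 2; hence r4c3 = 5.
Column 2 now contains 1, leaving r1c2 = 5.
5 is placed in column 3, leaving r1c3 = 1.
5 is placed in column 5; hence r1c5 = 2.
5 is placed in row 4, so r4c2 = 2.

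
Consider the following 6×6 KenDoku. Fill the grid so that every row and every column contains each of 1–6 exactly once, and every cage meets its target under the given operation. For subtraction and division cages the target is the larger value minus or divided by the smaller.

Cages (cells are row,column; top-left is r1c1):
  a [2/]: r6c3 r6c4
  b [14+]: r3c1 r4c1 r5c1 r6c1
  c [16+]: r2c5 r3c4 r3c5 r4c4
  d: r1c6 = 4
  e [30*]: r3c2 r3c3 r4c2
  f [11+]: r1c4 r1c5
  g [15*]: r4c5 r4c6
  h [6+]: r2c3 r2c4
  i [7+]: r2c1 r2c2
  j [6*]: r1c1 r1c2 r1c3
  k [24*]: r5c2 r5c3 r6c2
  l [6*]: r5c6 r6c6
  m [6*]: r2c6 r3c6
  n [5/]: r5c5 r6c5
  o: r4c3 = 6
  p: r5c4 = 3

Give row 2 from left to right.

Cage d is given, so r1c6 = 4.
O is a freebie, so r4c3 = 6.
Cage p is given; hence r5c4 = 3.
In column 6, 5 can only go at r4c6, so r4c6 = 5.
Row 4 now contains 5, which forces r4c5 = 3.
Cage f needs two cells with sum 11, so r1c4 = 5.
{1, 5} are confined to r5c5 and r6c5 in column 5, which forces r1c5 = 6.
The 4 cells of cage c must have sum 16, leaving r3c4 = 6.
The 4 cells of cage c must have sum 16, leaving r4c4 = 4.
The 3 cells of cage e must have product 30, which forces r4c2 = 2.
Row 4 now contains 2, so r4c1 = 1.
The only place for 1 in row 3 is r3c6.
Cage m needs two cells with product 6, so r2c6 = 6.
Cage l needs two cells with product 6, which forces r5c6 = 2.
Cage l needs two cells with product 6; hence r6c6 = 3.
In row 2, 1 can only go at r2c4, so r2c4 = 1.
The two cells of cage h must have sum 6; hence r2c3 = 5.
5 is placed in column 3; hence r3c3 = 3.
1 is placed in column 4; hence r6c4 = 2.
The 4 cells of cage b must have sum 14, which forces r3c1 = 2.
Row 3 already has 3, so r3c2 = 5.
Row 3 already has 2; hence r3c5 = 4.
Column 1 already has 2, so r1c1 = 3.
Cage j has product 6, leaving r1c2 = 1.
Cage j has product 6, so r1c3 = 2.
3 is placed in column 1; hence r2c1 = 4.
Row 2 now contains 4, so r2c2 = 3.
Column 5 now contains 4; hence r2c5 = 2.
The 3 cells of cage k must have product 24, so r5c3 = 1.
Row 5 already has 1, so r5c5 = 5.
1 is placed in column 3, leaving r6c3 = 4.
5 is placed in column 5, leaving r6c5 = 1.
Row 5 now contains 5, which forces r5c1 = 6.
Cage k has product 24, leaving r5c2 = 4.
Cage b needs sum 14, so r6c1 = 5.
4 is placed in row 6, leaving r6c2 = 6.
Filled in: 3 1 2 5 6 4 / 4 3 5 1 2 6 / 2 5 3 6 4 1 / 1 2 6 4 3 5 / 6 4 1 3 5 2 / 5 6 4 2 1 3.

4 3 5 1 2 6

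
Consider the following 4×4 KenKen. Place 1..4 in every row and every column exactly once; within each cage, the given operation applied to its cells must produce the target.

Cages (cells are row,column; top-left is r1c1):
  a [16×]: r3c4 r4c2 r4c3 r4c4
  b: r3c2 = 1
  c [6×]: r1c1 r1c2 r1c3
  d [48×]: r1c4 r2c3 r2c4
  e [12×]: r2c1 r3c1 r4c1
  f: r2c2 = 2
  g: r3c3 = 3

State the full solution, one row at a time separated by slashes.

2 3 1 4 / 1 2 4 3 / 4 1 3 2 / 3 4 2 1

Cage d has product 48; hence r1c4 = 4.
Cage f is given, so r2c2 = 2.
Cage d needs product 48; hence r2c3 = 4.
Cage d has product 48, leaving r2c4 = 3.
B is a freebie, which forces r3c2 = 1.
Cage g is given, which forces r3c3 = 3.
Cage a has product 16; hence r3c4 = 2.
Column 2 already has 1, which forces r4c2 = 4.
4 is placed in column 4, which forces r4c4 = 1.
Column 2 already has 1, which forces r1c2 = 3.
3 is placed in row 2, leaving r2c1 = 1.
Row 3 now contains 3, leaving r3c1 = 4.
1 is placed in row 4; hence r4c1 = 3.
1 is placed in row 4, leaving r4c3 = 2.
1 is placed in column 1, leaving r1c1 = 2.
Column 3 already has 2, leaving r1c3 = 1.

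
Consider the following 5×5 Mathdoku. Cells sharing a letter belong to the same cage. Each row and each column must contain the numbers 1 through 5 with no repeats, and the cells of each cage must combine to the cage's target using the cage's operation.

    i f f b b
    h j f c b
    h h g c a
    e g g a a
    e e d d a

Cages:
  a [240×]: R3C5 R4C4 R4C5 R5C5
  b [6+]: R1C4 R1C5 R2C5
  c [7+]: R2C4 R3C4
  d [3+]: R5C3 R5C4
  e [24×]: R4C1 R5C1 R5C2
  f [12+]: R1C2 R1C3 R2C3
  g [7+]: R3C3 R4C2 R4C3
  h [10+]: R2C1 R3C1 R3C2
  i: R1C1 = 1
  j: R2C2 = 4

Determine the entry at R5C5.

Cage i is given, leaving R1C1 = 1.
Cage j is a single given cell; hence R2C2 = 4.
Cage a needs product 240, so R4C4 = 4.
The 3 cells of cage b must have sum 6; hence R2C5 = 1.
The 3 cells of cage e must have product 24, leaving R5C1 = 4.
Cage a needs product 240, which forces R3C5 = 4.
The only place for 4 in row 1 is R1C3.
In row 1, 5 can only go at R1C2, so R1C2 = 5.
Cage f has sum 12, leaving R2C3 = 3.
The 3 cells of cage g must have sum 7, which forces R3C3 = 1.
The 3 cells of cage g must have sum 7, leaving R4C2 = 1.
The 3 cells of cage g must have sum 7; hence R4C3 = 5.
Row 4 now contains 5, so R4C5 = 3.
Column 3 now contains 1; hence R5C3 = 2.
2 is placed in row 5, so R5C4 = 1.
Column 5 now contains 3, which forces R5C5 = 5.
The 3 cells of cage b must have sum 6, which forces R1C4 = 3.
Column 5 now contains 3, which forces R1C5 = 2.
Row 4 now contains 3; hence R4C1 = 2.
2 is placed in row 5; hence R5C2 = 3.
Column 1 already has 2, leaving R2C1 = 5.
Row 2 already has 5, so R2C4 = 2.
The 3 cells of cage h must have sum 10, which forces R3C1 = 3.
Column 2 now contains 3, which forces R3C2 = 2.
Column 4 already has 2, so R3C4 = 5.
Filled in: 1 5 4 3 2 / 5 4 3 2 1 / 3 2 1 5 4 / 2 1 5 4 3 / 4 3 2 1 5.

5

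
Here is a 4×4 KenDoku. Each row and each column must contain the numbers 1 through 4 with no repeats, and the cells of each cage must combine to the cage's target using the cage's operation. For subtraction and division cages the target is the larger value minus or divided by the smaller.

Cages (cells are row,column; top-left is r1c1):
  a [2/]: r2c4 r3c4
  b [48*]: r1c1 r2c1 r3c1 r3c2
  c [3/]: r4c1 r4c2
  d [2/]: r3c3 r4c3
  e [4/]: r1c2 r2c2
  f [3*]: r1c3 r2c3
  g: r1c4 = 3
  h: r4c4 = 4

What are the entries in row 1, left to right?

2 4 1 3

Cage g is a single given cell, so r1c4 = 3.
Cage h is a single given cell, so r4c4 = 4.
Row 1 now contains 3, leaving r1c3 = 1.
The two cells of cage f must have product 3, leaving r2c3 = 3.
1 is placed in column 3; hence r4c3 = 2.
Row 1 already has 1, leaving r1c2 = 4.
The two cells of cage e must have quotient 4; hence r2c2 = 1.
Row 2 already has 1, so r2c4 = 2.
Cage b has product 48, which forces r3c1 = 3.
Column 2 already has 4, so r3c2 = 2.
2 is placed in column 3, leaving r3c3 = 4.
Column 4 already has 2, which forces r3c4 = 1.
Column 1 now contains 3, leaving r4c1 = 1.
1 is placed in column 2, so r4c2 = 3.
Row 1 already has 4; hence r1c1 = 2.
Row 2 now contains 2, so r2c1 = 4.
Filled in: 2 4 1 3 / 4 1 3 2 / 3 2 4 1 / 1 3 2 4.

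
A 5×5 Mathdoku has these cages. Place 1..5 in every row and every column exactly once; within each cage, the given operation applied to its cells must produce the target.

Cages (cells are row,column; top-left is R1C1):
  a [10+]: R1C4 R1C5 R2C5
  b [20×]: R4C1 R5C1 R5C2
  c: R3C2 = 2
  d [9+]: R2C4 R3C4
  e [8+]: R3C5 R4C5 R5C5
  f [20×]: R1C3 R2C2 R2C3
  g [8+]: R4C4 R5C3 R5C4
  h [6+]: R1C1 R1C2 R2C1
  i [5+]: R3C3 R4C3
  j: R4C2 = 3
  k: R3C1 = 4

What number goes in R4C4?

1

K is a freebie, which forces R3C1 = 4.
C is a freebie, so R3C2 = 2.
Row 3 now contains 4; hence R3C4 = 5.
Cage j is given, which forces R4C2 = 3.
Column 2 already has 3, so R1C2 = 1.
Column 4 now contains 5; hence R2C4 = 4.
The 3 cells of cage b must have product 20, so R5C2 = 4.
Cage f needs product 20, so R1C3 = 4.
4 is placed in row 2; hence R2C2 = 5.
Cage f has product 20, which forces R2C3 = 1.
Column 3 now contains 1, so R3C3 = 3.
3 is placed in row 3; hence R3C5 = 1.
Column 3 already has 4, which forces R4C3 = 2.
Row 4 now contains 2, so R4C4 = 1.
The 3 cells of cage g must have sum 8, which forces R5C3 = 5.
Column 4 already has 1, leaving R5C4 = 2.
2 is placed in row 5, so R5C5 = 3.
Column 4 already has 2; hence R1C4 = 3.
Cage a needs sum 10, which forces R1C5 = 5.
3 is placed in column 5, leaving R2C5 = 2.
Row 4 now contains 1; hence R4C1 = 5.
Cage e needs sum 8; hence R4C5 = 4.
5 is placed in row 5; hence R5C1 = 1.
3 is placed in row 1; hence R1C1 = 2.
Row 2 already has 2; hence R2C1 = 3.
Completed grid: 2 1 4 3 5 / 3 5 1 4 2 / 4 2 3 5 1 / 5 3 2 1 4 / 1 4 5 2 3.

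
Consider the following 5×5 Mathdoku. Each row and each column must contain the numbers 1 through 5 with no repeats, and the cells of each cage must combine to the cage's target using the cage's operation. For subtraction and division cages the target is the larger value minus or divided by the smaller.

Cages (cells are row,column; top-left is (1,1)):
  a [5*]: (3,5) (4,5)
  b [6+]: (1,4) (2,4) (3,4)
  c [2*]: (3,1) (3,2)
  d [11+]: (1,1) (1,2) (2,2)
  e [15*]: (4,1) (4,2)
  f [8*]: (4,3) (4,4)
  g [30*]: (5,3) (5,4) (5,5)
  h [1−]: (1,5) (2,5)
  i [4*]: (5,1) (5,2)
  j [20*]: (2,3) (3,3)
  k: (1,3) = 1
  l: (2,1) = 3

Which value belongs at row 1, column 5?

K is a freebie, which forces (1,3) = 1.
Cage l is a single given cell, leaving (2,1) = 3.
Column 1 already has 3, which forces (4,1) = 5.
Row 4 already has 5, which forces (4,2) = 3.
Row 4 already has 5, leaving (4,5) = 1.
Column 5 already has 1; hence (3,5) = 5.
The two cells of cage h must have difference 1, so (1,5) = 3.
The two cells of cage j must have product 20; hence (2,3) = 5.
Row 3 now contains 5, leaving (3,3) = 4.
Column 3 now contains 4; hence (4,3) = 2.
Row 4 now contains 2, so (4,4) = 4.
Column 3 now contains 2, so (5,3) = 3.
3 is placed in column 5, leaving (5,5) = 2.
Cage d needs sum 11, which forces (1,2) = 5.
3 is placed in row 1; hence (1,4) = 2.
The 3 cells of cage b must have sum 6; hence (2,4) = 1.
Column 5 already has 2; hence (2,5) = 4.
Cage b has sum 6, so (3,4) = 3.
Row 5 now contains 2, which forces (5,4) = 5.
2 is placed in row 1, leaving (1,1) = 4.
Row 2 now contains 4, leaving (2,2) = 2.
2 is placed in column 2; hence (3,2) = 1.
Column 1 already has 4, which forces (5,1) = 1.
1 is placed in column 2, so (5,2) = 4.
1 is placed in row 3; hence (3,1) = 2.
The full grid is 4 5 1 2 3 / 3 2 5 1 4 / 2 1 4 3 5 / 5 3 2 4 1 / 1 4 3 5 2.

3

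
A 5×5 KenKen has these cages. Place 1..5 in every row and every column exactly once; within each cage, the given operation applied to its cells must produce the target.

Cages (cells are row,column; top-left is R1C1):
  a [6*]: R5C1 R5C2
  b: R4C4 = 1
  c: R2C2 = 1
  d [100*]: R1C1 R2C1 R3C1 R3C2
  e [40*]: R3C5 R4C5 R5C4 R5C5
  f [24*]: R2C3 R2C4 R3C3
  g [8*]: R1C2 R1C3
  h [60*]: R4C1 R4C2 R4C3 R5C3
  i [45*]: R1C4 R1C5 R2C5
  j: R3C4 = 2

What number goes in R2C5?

3

Cage i needs product 45, which forces R1C4 = 3.
Cage i needs product 45; hence R1C5 = 5.
C is a freebie, which forces R2C2 = 1.
Cage i has product 45, so R2C5 = 3.
The 4 cells of cage d must have product 100, leaving R3C2 = 5.
J is a freebie; hence R3C4 = 2.
Cage b is a single given cell, leaving R4C4 = 1.
The 4 cells of cage d must have product 100, so R2C1 = 5.
Cage f has product 24; hence R2C3 = 2.
Column 4 already has 2, which forces R2C4 = 4.
Cage f has product 24, which forces R3C3 = 3.
Column 3 now contains 2, which forces R5C3 = 1.
Cage e needs product 40, so R5C4 = 5.
Cage g needs two cells with product 8, leaving R1C2 = 2.
Column 3 now contains 2, which forces R1C3 = 4.
The 4 cells of cage e must have product 40; hence R3C5 = 1.
The 4 cells of cage h must have product 60, leaving R4C3 = 5.
2 is placed in column 2, so R5C2 = 3.
Row 1 now contains 4, so R1C1 = 1.
Row 3 now contains 1, so R3C1 = 4.
The 4 cells of cage h must have product 60, leaving R4C1 = 3.
Column 2 already has 3, leaving R4C2 = 4.
4 is placed in row 4, so R4C5 = 2.
3 is placed in row 5; hence R5C1 = 2.
Column 5 now contains 2, leaving R5C5 = 4.
Filled in: 1 2 4 3 5 / 5 1 2 4 3 / 4 5 3 2 1 / 3 4 5 1 2 / 2 3 1 5 4.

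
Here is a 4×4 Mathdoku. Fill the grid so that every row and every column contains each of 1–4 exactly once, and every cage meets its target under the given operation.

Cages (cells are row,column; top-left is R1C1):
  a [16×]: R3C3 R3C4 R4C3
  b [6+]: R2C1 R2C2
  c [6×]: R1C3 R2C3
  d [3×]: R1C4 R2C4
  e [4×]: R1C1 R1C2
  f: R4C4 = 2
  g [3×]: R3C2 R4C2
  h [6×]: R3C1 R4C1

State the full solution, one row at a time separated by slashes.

1 4 2 3 / 4 2 3 1 / 2 3 1 4 / 3 1 4 2

Cage f is a single given cell; hence R4C4 = 2.
Cage h's pair has product 6, which forces R3C1 = 2.
Cage a has product 16, so R3C3 = 1.
2 is placed in column 4, so R3C4 = 4.
Row 4 already has 2, leaving R4C1 = 3.
3 is placed in row 4, which forces R4C2 = 1.
Row 4 already has 2, leaving R4C3 = 4.
Cage e needs two cells with product 4, which forces R1C1 = 1.
1 is placed in column 2, leaving R1C2 = 4.
Row 1 now contains 1, which forces R1C4 = 3.
Column 1 already has 2, so R2C1 = 4.
Cage b's pair has sum 6, which forces R2C2 = 2.
Row 2 already has 2, which forces R2C3 = 3.
Column 4 already has 3, so R2C4 = 1.
1 is placed in row 3, which forces R3C2 = 3.
Row 1 already has 3, which forces R1C3 = 2.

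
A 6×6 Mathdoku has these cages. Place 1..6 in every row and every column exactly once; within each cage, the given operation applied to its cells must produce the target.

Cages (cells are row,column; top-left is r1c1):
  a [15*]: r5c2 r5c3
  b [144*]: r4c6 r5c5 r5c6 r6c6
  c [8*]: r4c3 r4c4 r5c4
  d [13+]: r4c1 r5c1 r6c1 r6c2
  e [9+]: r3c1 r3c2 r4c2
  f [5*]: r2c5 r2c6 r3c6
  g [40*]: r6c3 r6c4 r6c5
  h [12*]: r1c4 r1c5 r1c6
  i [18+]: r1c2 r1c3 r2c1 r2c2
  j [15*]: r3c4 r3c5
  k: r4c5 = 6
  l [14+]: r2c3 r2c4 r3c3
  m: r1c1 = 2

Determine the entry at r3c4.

3

Cage m is a single given cell, which forces r1c1 = 2.
Cage f has product 5, leaving r2c5 = 1.
The 3 cells of cage f must have product 5, which forces r2c6 = 5.
Cage f has product 5, so r3c6 = 1.
Cage k is given, which forces r4c5 = 6.
Cage h has product 12; hence r1c4 = 1.
Cage c has product 8, so r4c3 = 1.
The only place for 2 in row 3 is r3c2.
In row 2, 2 can only go at r2c3, so r2c3 = 2.
Cage l has sum 14, so r2c4 = 6.
Cage l has sum 14, leaving r3c3 = 6.
Cage i needs sum 18, which forces r1c2 = 6.
Cage i has sum 18, leaving r1c3 = 5.
Column 3 now contains 5, which forces r5c3 = 3.
Column 3 now contains 5, which forces r6c3 = 4.
Row 5 already has 3, which forces r5c2 = 5.
Row 3 needs a 4, and only r3c1 is open for it.
Column 1 already has 4, leaving r2c1 = 3.
Cage i has sum 18, leaving r2c2 = 4.
Column 1 already has 3; hence r4c1 = 5.
Cage e needs sum 9, which forces r4c2 = 3.
Column 2 already has 3, which forces r6c2 = 1.
Cage d has sum 13; hence r5c1 = 1.
Cage b has product 144, so r5c6 = 6.
Row 6 now contains 1, leaving r6c1 = 6.
Cage b has product 144, which forces r6c6 = 3.
The 3 cells of cage h must have product 12, leaving r1c5 = 3.
Column 6 already has 3, leaving r1c6 = 4.
Column 5 already has 3; hence r3c5 = 5.
Column 6 now contains 4, so r4c6 = 2.
5 is placed in column 5, leaving r6c5 = 2.
5 is placed in row 3, which forces r3c4 = 3.
Row 4 now contains 2, which forces r4c4 = 4.
Cage c needs product 8, so r5c4 = 2.
2 is placed in column 5; hence r5c5 = 4.
Row 6 now contains 2, so r6c4 = 5.
Completed grid: 2 6 5 1 3 4 / 3 4 2 6 1 5 / 4 2 6 3 5 1 / 5 3 1 4 6 2 / 1 5 3 2 4 6 / 6 1 4 5 2 3.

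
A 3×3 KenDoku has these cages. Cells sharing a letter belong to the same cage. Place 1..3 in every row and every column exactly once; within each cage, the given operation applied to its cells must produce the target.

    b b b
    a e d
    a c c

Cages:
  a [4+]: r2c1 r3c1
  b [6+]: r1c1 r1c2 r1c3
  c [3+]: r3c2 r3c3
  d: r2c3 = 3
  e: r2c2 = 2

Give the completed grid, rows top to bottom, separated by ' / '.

2 3 1 / 1 2 3 / 3 1 2

Cage e is a single given cell; hence r2c2 = 2.
D is a freebie; hence r2c3 = 3.
Column 2 now contains 2, so r3c2 = 1.
Row 3 already has 1; hence r3c3 = 2.
Cage b needs sum 6, which forces r1c1 = 2.
1 is placed in column 2, so r1c2 = 3.
Column 3 now contains 2, so r1c3 = 1.
3 is placed in row 2, leaving r2c1 = 1.
Row 3 already has 1, leaving r3c1 = 3.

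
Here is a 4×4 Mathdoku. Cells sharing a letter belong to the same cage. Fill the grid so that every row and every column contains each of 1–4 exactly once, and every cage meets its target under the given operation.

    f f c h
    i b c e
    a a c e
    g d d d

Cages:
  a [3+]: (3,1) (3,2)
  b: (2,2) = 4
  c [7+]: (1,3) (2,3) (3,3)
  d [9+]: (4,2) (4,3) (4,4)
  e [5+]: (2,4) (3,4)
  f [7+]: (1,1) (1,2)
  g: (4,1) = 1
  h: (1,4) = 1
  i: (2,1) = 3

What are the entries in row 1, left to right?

4 3 2 1

Cage h is a single given cell, so (1,4) = 1.
I is a freebie; hence (2,1) = 3.
Cage b is a single given cell, leaving (2,2) = 4.
Row 2 already has 4; hence (2,4) = 2.
G is a freebie, leaving (4,1) = 1.
3 is placed in column 1, so (1,1) = 4.
Column 2 now contains 4, so (1,2) = 3.
4 is placed in row 1, leaving (1,3) = 2.
Row 2 now contains 2, which forces (2,3) = 1.
Column 1 already has 1, leaving (3,1) = 2.
Cage a needs two cells with sum 3, which forces (3,2) = 1.
Column 3 already has 2; hence (3,3) = 4.
Cage e's pair has sum 5; hence (3,4) = 3.
Column 2 now contains 3, so (4,2) = 2.
4 is placed in column 3, which forces (4,3) = 3.
Column 4 now contains 3; hence (4,4) = 4.
The full grid is 4 3 2 1 / 3 4 1 2 / 2 1 4 3 / 1 2 3 4.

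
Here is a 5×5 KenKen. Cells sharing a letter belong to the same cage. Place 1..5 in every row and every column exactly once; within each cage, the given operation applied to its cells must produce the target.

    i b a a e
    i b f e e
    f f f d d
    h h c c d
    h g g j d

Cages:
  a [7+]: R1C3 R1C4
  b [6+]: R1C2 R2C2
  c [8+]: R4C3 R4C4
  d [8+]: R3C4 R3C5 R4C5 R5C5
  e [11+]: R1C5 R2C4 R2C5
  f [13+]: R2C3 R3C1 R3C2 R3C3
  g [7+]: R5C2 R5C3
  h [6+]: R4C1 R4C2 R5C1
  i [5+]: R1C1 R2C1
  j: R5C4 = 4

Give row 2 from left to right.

Cage j is a single given cell; hence R5C4 = 4.
The only place for 5 in column 1 is R3C1.
Column 4 needs a 1, and only R3C4 is open for it.
Row 5 needs a 3, and only R5C1 is open for it.
In row 4, 4 can only go at R4C5, so R4C5 = 4.
4 is placed in column 5, leaving R3C5 = 2.
Cage d needs sum 8, leaving R5C5 = 1.
Cage e has sum 11, which forces R1C5 = 3.
Cage f needs sum 13, leaving R2C3 = 1.
Cage e needs sum 11, which forces R2C4 = 3.
1 is placed in column 5, leaving R2C5 = 5.
Column 4 already has 3, so R4C4 = 5.
The two cells of cage i must have sum 5, so R1C1 = 1.
The two cells of cage a must have sum 7, which forces R1C3 = 5.
Column 4 already has 5; hence R1C4 = 2.
Row 2 now contains 1, leaving R2C1 = 4.
4 is placed in row 2; hence R2C2 = 2.
Column 1 now contains 1, so R4C1 = 2.
Column 2 already has 2; hence R4C2 = 1.
Row 4 now contains 5; hence R4C3 = 3.
Column 2 already has 2, leaving R5C2 = 5.
Column 3 already has 5, leaving R5C3 = 2.
Row 1 now contains 2, so R1C2 = 4.
The 4 cells of cage f must have sum 13, which forces R3C2 = 3.
Column 3 now contains 3, which forces R3C3 = 4.
Completed grid: 1 4 5 2 3 / 4 2 1 3 5 / 5 3 4 1 2 / 2 1 3 5 4 / 3 5 2 4 1.

4 2 1 3 5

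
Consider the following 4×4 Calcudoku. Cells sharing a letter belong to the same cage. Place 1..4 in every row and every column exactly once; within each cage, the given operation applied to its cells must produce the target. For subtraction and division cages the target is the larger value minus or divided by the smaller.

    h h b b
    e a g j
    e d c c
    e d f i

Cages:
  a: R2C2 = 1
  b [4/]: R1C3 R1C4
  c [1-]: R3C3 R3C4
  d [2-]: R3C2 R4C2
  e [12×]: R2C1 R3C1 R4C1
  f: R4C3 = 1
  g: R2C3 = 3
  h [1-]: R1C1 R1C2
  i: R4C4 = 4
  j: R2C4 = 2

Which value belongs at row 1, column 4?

1

Cage a is given, so R2C2 = 1.
Cage g is a single given cell, leaving R2C3 = 3.
Cage j is a single given cell, which forces R2C4 = 2.
Cage f is given, leaving R4C3 = 1.
Cage i is a single given cell; hence R4C4 = 4.
1 is placed in column 3, so R1C3 = 4.
Column 4 already has 4, which forces R1C4 = 1.
3 is placed in row 2, which forces R2C1 = 4.
Cage e needs product 12, which forces R3C1 = 1.
Cage d needs two cells with difference 2, leaving R3C2 = 4.
4 is placed in column 3, so R3C3 = 2.
Column 4 now contains 1, so R3C4 = 3.
4 is placed in row 4; hence R4C1 = 3.
Cage d's pair has difference 2, so R4C2 = 2.
3 is placed in column 1, so R1C1 = 2.
2 is placed in column 2, which forces R1C2 = 3.
The full grid is 2 3 4 1 / 4 1 3 2 / 1 4 2 3 / 3 2 1 4.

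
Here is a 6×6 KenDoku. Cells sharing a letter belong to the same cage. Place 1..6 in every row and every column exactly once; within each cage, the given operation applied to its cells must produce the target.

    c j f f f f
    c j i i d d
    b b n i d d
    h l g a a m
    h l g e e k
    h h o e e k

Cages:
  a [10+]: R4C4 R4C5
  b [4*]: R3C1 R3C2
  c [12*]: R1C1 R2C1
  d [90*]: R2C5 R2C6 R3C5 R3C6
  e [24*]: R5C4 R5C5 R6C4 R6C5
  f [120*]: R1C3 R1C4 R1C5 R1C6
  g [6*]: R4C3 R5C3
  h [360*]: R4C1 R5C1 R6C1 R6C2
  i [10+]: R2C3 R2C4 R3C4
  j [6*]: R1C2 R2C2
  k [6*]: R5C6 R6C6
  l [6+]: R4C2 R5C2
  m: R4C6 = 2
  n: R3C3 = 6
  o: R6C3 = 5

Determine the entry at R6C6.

Cage n is given, which forces R3C3 = 6.
Cage m is given; hence R4C6 = 2.
Cage o is a single given cell, leaving R6C3 = 5.
The two cells of cage g must have product 6, leaving R4C3 = 3.
Cage g needs two cells with product 6, leaving R5C3 = 2.
The only place for 2 in row 3 is R3C5.
Cage d needs product 90, so R2C5 = 3.
Cage d needs product 90, leaving R2C6 = 5.
The 4 cells of cage d must have product 90, which forces R3C6 = 3.
Row 1 needs a 2, and only R1C1 is open for it.
Cage c needs two cells with product 12; hence R2C1 = 6.
The 4 cells of cage h must have product 360; hence R6C2 = 6.
6 is placed in row 6; hence R6C6 = 1.
Column 2 now contains 6, which forces R1C2 = 3.
Cage j needs two cells with product 6, leaving R2C2 = 2.
The 4 cells of cage e must have product 24; hence R5C4 = 3.
The 4 cells of cage e must have product 24, leaving R5C5 = 1.
Column 6 now contains 1, leaving R5C6 = 6.
Cage e needs product 24, leaving R6C4 = 2.
Row 6 already has 1, so R6C5 = 4.
Cage f has product 120; hence R1C3 = 1.
6 is placed in column 6, leaving R1C6 = 4.
Column 3 already has 1, which forces R2C3 = 4.
Row 2 now contains 4, so R2C4 = 1.
The 3 cells of cage i must have sum 10, so R3C4 = 5.
Cage l needs two cells with sum 6, leaving R4C2 = 1.
Cage a's pair has sum 10, leaving R4C4 = 4.
Column 5 already has 4; hence R4C5 = 6.
1 is placed in row 5, leaving R5C2 = 5.
Row 6 already has 4, which forces R6C1 = 3.
5 is placed in column 4, leaving R1C4 = 6.
6 is placed in column 5, which forces R1C5 = 5.
The two cells of cage b must have product 4, which forces R3C1 = 1.
Column 2 already has 1, which forces R3C2 = 4.
4 is placed in row 4, leaving R4C1 = 5.
5 is placed in row 5, leaving R5C1 = 4.
Filled in: 2 3 1 6 5 4 / 6 2 4 1 3 5 / 1 4 6 5 2 3 / 5 1 3 4 6 2 / 4 5 2 3 1 6 / 3 6 5 2 4 1.

1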